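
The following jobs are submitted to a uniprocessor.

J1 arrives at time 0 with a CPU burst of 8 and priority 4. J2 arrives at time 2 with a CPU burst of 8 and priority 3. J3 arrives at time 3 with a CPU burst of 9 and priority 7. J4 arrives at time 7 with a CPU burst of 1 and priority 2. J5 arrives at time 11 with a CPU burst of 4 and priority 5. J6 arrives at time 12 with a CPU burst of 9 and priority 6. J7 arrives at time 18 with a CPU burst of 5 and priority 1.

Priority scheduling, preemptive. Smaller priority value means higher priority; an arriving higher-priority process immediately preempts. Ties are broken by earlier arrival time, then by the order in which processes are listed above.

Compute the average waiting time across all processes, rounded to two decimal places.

9.57

Timeline: | J1 0-2 | J2 2-7 | J4 7-8 | J2 8-11 | J1 11-17 | J5 17-18 | J7 18-23 | J5 23-26 | J6 26-35 | J3 35-44 |
Completion: J1=17  J2=11  J3=44  J4=8  J5=26  J6=35  J7=23
Turnaround (C−A): J1=17  J2=9  J3=41  J4=1  J5=15  J6=23  J7=5
Waiting times: J1=9, J2=1, J3=32, J4=0, J5=11, J6=14, J7=0
Average waiting = (9+1+32+0+11+14+0) / 7 = 67/7 = 9.57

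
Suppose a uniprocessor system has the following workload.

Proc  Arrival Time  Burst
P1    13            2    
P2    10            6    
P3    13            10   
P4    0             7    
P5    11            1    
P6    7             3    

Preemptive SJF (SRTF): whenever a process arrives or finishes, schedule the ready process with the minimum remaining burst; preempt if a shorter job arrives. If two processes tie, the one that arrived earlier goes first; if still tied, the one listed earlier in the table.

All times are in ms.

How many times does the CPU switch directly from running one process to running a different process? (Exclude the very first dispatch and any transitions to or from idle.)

Gantt: | P4 0-7 | P6 7-10 | P2 10-11 | P5 11-12 | P2 12-13 | P1 13-15 | P2 15-19 | P3 19-29 |
Completion: P1=15  P2=19  P3=29  P4=7  P5=12  P6=10
Turnaround (C−A): P1=2  P2=9  P3=16  P4=7  P5=1  P6=3

7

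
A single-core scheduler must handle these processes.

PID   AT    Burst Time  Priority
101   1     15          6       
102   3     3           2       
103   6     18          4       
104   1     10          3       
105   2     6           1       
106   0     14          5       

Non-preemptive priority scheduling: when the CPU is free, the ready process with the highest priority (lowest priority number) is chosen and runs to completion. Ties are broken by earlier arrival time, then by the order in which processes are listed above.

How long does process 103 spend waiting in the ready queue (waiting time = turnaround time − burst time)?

Gantt: | 106 0-14 | 105 14-20 | 102 20-23 | 104 23-33 | 103 33-51 | 101 51-66 |
Completion: 101=66  102=23  103=51  104=33  105=20  106=14
Waiting(103) = turnaround − burst = 45 − 18 = 27

27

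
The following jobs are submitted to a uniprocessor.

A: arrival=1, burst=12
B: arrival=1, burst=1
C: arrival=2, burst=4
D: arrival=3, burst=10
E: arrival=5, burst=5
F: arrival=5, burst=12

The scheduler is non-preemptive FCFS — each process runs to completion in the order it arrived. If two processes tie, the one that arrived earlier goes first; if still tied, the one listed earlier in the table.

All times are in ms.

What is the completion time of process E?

33

Timeline: | idle 0-1 | A 1-13 | B 13-14 | C 14-18 | D 18-28 | E 28-33 | F 33-45 |
Completion: A=13  B=14  C=18  D=28  E=33  F=45
Turnaround (C−A): A=12  B=13  C=16  D=25  E=28  F=40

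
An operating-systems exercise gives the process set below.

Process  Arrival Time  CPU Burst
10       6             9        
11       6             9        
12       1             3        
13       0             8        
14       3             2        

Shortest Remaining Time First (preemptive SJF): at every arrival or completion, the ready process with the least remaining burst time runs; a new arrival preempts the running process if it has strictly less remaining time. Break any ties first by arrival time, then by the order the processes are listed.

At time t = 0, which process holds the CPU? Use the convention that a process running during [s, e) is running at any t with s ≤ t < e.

Timeline: | 13 0-1 | 12 1-4 | 14 4-6 | 13 6-13 | 10 13-22 | 11 22-31 |
Completion: 10=22  11=31  12=4  13=13  14=6

13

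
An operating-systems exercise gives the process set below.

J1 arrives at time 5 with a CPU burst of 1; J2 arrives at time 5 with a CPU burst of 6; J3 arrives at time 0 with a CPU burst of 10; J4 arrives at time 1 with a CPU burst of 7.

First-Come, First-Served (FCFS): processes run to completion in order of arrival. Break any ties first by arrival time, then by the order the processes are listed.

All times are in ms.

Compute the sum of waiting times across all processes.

34

Gantt: | J3 0-10 | J4 10-17 | J1 17-18 | J2 18-24 |
Completion: J1=18  J2=24  J3=10  J4=17
Turnaround (C−A): J1=13  J2=19  J3=10  J4=16
Waiting = turnaround − burst: J1=12, J2=13, J3=0, J4=9
Total waiting = 12 + 13 + 0 + 9 = 34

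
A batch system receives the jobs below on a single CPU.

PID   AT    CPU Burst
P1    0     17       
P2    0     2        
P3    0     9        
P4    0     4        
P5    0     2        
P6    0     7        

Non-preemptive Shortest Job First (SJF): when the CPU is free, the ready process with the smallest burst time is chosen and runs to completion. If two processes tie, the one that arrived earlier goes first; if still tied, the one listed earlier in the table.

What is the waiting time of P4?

4

Schedule: | P2 0-2 | P5 2-4 | P4 4-8 | P6 8-15 | P3 15-24 | P1 24-41 |
Completion: P1=41  P2=2  P3=24  P4=8  P5=4  P6=15
Waiting(P4) = turnaround − burst = 8 − 4 = 4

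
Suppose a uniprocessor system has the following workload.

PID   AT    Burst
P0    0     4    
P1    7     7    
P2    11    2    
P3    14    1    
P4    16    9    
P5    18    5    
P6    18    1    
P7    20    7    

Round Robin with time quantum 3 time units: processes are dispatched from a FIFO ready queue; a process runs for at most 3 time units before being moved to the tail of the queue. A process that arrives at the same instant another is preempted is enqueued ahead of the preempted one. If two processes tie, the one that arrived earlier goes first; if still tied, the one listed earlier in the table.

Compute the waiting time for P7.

Timeline: | P0 0-4 | idle 4-7 | P1 7-13 | P2 13-15 | P1 15-16 | P3 16-17 | P4 17-20 | P5 20-23 | P6 23-24 | P7 24-27 | P4 27-30 | P5 30-32 | P7 32-35 | P4 35-38 | P7 38-39 |
Completion: P0=4  P1=16  P2=15  P3=17  P4=38  P5=32  P6=24  P7=39
Waiting(P7) = turnaround − burst = 19 − 7 = 12

12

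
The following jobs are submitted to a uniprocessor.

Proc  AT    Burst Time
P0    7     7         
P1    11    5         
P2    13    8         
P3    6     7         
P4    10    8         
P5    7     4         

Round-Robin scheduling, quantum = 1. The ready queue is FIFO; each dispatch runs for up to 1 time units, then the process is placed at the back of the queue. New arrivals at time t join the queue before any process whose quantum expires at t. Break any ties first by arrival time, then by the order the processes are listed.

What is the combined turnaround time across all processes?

169

Gantt: | idle 0-6 | P3 6-7 | P0 7-8 | P5 8-9 | P3 9-10 | P0 10-11 | P5 11-12 | P4 12-13 | P3 13-14 | P1 14-15 | P0 15-16 | P5 16-17 | P2 17-18 | P4 18-19 | P3 19-20 | P1 20-21 | P0 21-22 | P5 22-23 | P2 23-24 | P4 24-25 | P3 25-26 | P1 26-27 | P0 27-28 | P2 28-29 | P4 29-30 | P3 30-31 | P1 31-32 | P0 32-33 | P2 33-34 | P4 34-35 | P3 35-36 | P1 36-37 | P0 37-38 | P2 38-39 | P4 39-40 | P2 40-41 | P4 41-42 | P2 42-43 | P4 43-44 | P2 44-45 |
Completion: P0=38  P1=37  P2=45  P3=36  P4=44  P5=23
Turnaround = completion − arrival: P0=31, P1=26, P2=32, P3=30, P4=34, P5=16
Total turnaround = 31 + 26 + 32 + 30 + 34 + 16 = 169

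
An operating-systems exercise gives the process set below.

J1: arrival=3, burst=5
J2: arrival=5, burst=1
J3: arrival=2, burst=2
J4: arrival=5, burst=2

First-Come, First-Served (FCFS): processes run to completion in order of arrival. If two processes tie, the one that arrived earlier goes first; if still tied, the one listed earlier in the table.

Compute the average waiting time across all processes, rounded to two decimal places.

2.50

Schedule: | idle 0-2 | J3 2-4 | J1 4-9 | J2 9-10 | J4 10-12 |
Completion: J1=9  J2=10  J3=4  J4=12
Waiting times: J1=1, J2=4, J3=0, J4=5
Average waiting = (1+4+0+5) / 4 = 10/4 = 2.50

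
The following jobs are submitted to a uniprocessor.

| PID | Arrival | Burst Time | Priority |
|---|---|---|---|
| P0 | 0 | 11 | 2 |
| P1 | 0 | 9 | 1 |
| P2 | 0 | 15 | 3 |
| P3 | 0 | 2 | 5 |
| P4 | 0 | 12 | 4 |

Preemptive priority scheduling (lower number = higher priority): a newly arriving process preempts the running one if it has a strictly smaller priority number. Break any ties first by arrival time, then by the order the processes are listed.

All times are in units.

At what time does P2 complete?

Timeline: | P1 0-9 | P0 9-20 | P2 20-35 | P4 35-47 | P3 47-49 |
Completion: P0=20  P1=9  P2=35  P3=49  P4=47
Turnaround (C−A): P0=20  P1=9  P2=35  P3=49  P4=47

35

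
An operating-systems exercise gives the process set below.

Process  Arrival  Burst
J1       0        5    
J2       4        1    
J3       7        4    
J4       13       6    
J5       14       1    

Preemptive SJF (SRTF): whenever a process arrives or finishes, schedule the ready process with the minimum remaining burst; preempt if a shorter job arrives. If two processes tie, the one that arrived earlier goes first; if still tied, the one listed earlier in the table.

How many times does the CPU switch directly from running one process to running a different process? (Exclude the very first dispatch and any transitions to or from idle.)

Gantt: | J1 0-5 | J2 5-6 | idle 6-7 | J3 7-11 | idle 11-13 | J4 13-14 | J5 14-15 | J4 15-20 |
Completion: J1=5  J2=6  J3=11  J4=20  J5=15

3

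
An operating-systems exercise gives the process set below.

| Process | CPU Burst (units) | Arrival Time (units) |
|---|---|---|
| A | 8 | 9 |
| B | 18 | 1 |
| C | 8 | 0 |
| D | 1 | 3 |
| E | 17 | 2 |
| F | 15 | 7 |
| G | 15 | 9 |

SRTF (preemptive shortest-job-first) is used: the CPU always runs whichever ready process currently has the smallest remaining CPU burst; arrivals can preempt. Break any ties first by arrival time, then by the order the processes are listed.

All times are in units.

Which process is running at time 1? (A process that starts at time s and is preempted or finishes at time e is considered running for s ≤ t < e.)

Gantt: | C 0-3 | D 3-4 | C 4-9 | A 9-17 | F 17-32 | G 32-47 | E 47-64 | B 64-82 |
Completion: A=17  B=82  C=9  D=4  E=64  F=32  G=47

C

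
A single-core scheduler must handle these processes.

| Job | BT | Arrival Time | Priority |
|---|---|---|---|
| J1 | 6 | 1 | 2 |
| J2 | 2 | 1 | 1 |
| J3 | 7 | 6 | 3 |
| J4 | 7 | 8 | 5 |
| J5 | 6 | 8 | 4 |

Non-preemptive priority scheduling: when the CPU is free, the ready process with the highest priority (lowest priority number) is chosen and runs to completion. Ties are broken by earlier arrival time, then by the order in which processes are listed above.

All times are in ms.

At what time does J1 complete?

9

Gantt: | idle 0-1 | J2 1-3 | J1 3-9 | J3 9-16 | J5 16-22 | J4 22-29 |
Completion: J1=9  J2=3  J3=16  J4=29  J5=22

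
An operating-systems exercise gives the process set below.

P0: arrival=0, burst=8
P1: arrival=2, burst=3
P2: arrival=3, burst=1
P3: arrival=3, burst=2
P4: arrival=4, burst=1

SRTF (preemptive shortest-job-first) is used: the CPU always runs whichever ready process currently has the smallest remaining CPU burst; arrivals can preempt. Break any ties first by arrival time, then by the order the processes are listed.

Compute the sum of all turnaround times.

28

Timeline: | P0 0-2 | P1 2-3 | P2 3-4 | P4 4-5 | P1 5-7 | P3 7-9 | P0 9-15 |
Completion: P0=15  P1=7  P2=4  P3=9  P4=5
Turnaround = completion − arrival: P0=15, P1=5, P2=1, P3=6, P4=1
Total turnaround = 15 + 5 + 1 + 6 + 1 = 28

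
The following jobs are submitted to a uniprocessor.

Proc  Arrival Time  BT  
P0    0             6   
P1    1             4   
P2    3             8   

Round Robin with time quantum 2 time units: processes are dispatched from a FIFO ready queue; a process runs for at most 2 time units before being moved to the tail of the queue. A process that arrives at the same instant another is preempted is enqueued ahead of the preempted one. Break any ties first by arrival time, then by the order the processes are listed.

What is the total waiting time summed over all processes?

18

Timeline: | P0 0-2 | P1 2-4 | P0 4-6 | P2 6-8 | P1 8-10 | P0 10-12 | P2 12-18 |
Completion: P0=12  P1=10  P2=18
Turnaround (C−A): P0=12  P1=9  P2=15
Waiting = turnaround − burst: P0=6, P1=5, P2=7
Total waiting = 6 + 5 + 7 = 18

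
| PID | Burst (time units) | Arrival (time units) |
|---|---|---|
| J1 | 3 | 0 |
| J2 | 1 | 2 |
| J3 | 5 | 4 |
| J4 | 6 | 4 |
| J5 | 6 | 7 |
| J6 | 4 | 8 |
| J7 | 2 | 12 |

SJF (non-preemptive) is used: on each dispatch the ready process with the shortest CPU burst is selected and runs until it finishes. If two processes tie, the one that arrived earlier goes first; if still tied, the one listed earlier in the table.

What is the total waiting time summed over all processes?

28

Schedule: | J1 0-3 | J2 3-4 | J3 4-9 | J6 9-13 | J7 13-15 | J4 15-21 | J5 21-27 |
Completion: J1=3  J2=4  J3=9  J4=21  J5=27  J6=13  J7=15
Waiting = turnaround − burst: J1=0, J2=1, J3=0, J4=11, J5=14, J6=1, J7=1
Total waiting = 0 + 1 + 0 + 11 + 14 + 1 + 1 = 28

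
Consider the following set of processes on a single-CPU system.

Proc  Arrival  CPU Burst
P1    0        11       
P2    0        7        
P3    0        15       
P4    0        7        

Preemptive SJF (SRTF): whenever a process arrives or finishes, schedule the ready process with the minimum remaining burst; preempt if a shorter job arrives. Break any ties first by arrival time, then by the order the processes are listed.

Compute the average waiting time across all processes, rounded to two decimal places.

11.50

Schedule: | P2 0-7 | P4 7-14 | P1 14-25 | P3 25-40 |
Completion: P1=25  P2=7  P3=40  P4=14
Turnaround (C−A): P1=25  P2=7  P3=40  P4=14
Waiting times: P1=14, P2=0, P3=25, P4=7
Average waiting = (14+0+25+7) / 4 = 46/4 = 11.50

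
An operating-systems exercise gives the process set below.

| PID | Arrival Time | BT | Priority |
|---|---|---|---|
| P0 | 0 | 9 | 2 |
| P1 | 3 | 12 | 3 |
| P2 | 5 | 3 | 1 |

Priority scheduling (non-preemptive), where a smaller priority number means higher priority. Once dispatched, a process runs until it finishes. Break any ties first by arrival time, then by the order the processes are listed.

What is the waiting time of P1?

Timeline: | P0 0-9 | P2 9-12 | P1 12-24 |
Completion: P0=9  P1=24  P2=12
Turnaround (C−A): P0=9  P1=21  P2=7
Waiting(P1) = turnaround − burst = 21 − 12 = 9

9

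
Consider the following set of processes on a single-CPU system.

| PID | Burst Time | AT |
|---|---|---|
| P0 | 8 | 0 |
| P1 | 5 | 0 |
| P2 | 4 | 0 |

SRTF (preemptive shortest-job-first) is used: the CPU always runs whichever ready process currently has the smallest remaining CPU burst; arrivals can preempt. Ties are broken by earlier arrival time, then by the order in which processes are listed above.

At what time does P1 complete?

9

Schedule: | P2 0-4 | P1 4-9 | P0 9-17 |
Completion: P0=17  P1=9  P2=4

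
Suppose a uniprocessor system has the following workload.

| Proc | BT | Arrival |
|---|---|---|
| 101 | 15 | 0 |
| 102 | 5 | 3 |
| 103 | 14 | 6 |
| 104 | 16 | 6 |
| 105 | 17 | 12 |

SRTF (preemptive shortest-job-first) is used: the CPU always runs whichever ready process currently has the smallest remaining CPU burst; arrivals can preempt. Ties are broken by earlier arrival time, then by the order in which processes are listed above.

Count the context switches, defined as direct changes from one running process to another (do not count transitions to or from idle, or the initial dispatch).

Gantt: | 101 0-3 | 102 3-8 | 101 8-20 | 103 20-34 | 104 34-50 | 105 50-67 |
Completion: 101=20  102=8  103=34  104=50  105=67
Turnaround (C−A): 101=20  102=5  103=28  104=44  105=55

5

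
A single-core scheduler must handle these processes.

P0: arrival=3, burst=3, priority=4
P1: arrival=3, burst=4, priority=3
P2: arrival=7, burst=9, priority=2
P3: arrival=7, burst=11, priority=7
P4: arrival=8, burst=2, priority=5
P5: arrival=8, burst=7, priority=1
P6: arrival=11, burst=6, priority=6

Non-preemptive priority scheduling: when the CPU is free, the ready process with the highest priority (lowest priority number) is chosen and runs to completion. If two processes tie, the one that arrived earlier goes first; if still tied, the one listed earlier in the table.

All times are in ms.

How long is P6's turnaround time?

Schedule: | idle 0-3 | P1 3-7 | P2 7-16 | P5 16-23 | P0 23-26 | P4 26-28 | P6 28-34 | P3 34-45 |
Completion: P0=26  P1=7  P2=16  P3=45  P4=28  P5=23  P6=34
Turnaround(P6) = completion − arrival = 34 − 11 = 23

23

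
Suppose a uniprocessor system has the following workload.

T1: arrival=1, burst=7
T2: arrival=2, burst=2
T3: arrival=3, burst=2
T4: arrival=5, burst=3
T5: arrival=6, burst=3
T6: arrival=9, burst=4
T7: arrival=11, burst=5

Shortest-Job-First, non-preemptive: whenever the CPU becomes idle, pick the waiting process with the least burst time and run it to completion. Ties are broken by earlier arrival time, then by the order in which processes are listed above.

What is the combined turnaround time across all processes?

75

Gantt: | idle 0-1 | T1 1-8 | T2 8-10 | T3 10-12 | T4 12-15 | T5 15-18 | T6 18-22 | T7 22-27 |
Completion: T1=8  T2=10  T3=12  T4=15  T5=18  T6=22  T7=27
Turnaround = completion − arrival: T1=7, T2=8, T3=9, T4=10, T5=12, T6=13, T7=16
Total turnaround = 7 + 8 + 9 + 10 + 12 + 13 + 16 = 75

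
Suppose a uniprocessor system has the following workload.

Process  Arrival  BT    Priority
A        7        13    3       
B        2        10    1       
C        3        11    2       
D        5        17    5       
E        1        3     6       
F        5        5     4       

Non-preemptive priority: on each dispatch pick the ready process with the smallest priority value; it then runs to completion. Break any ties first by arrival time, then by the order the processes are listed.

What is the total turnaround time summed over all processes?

Schedule: | idle 0-1 | E 1-4 | B 4-14 | C 14-25 | A 25-38 | F 38-43 | D 43-60 |
Completion: A=38  B=14  C=25  D=60  E=4  F=43
Turnaround = completion − arrival: A=31, B=12, C=22, D=55, E=3, F=38
Total turnaround = 31 + 12 + 22 + 55 + 3 + 38 = 161

161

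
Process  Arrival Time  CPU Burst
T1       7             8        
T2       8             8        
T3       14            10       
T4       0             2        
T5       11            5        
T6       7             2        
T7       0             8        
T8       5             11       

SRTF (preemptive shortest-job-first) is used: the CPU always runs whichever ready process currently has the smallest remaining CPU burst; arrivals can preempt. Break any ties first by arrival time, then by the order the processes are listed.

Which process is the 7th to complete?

T3

Gantt: | T4 0-2 | T7 2-7 | T6 7-9 | T7 9-12 | T5 12-17 | T1 17-25 | T2 25-33 | T3 33-43 | T8 43-54 |
Completion: T1=25  T2=33  T3=43  T4=2  T5=17  T6=9  T7=12  T8=54
Turnaround (C−A): T1=18  T2=25  T3=29  T4=2  T5=6  T6=2  T7=12  T8=49
Finish order: T4 → T6 → T7 → T5 → T1 → T2 → T3 → T8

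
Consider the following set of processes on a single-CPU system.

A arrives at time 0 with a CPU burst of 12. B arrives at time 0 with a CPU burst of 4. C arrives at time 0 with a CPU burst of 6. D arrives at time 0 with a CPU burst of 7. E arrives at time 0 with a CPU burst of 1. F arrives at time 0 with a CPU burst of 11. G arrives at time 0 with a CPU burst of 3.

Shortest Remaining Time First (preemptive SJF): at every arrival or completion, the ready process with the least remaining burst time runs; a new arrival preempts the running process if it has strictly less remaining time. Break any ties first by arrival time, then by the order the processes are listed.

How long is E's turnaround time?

1

Schedule: | E 0-1 | G 1-4 | B 4-8 | C 8-14 | D 14-21 | F 21-32 | A 32-44 |
Completion: A=44  B=8  C=14  D=21  E=1  F=32  G=4
Turnaround(E) = completion − arrival = 1 − 0 = 1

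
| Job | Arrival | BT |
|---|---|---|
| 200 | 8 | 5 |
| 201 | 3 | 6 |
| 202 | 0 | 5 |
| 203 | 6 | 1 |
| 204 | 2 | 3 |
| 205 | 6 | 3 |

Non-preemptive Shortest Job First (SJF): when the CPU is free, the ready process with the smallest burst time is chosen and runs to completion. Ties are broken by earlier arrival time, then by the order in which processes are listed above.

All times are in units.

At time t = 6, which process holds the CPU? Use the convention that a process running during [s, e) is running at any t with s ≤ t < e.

204

Timeline: | 202 0-5 | 204 5-8 | 203 8-9 | 205 9-12 | 200 12-17 | 201 17-23 |
Completion: 200=17  201=23  202=5  203=9  204=8  205=12
Turnaround (C−A): 200=9  201=20  202=5  203=3  204=6  205=6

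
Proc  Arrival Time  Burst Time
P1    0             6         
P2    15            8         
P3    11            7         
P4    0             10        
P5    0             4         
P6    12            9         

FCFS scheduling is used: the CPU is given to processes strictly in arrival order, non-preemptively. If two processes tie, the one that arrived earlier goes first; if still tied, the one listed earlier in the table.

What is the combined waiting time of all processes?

Gantt: | P1 0-6 | P4 6-16 | P5 16-20 | P3 20-27 | P6 27-36 | P2 36-44 |
Completion: P1=6  P2=44  P3=27  P4=16  P5=20  P6=36
Waiting = turnaround − burst: P1=0, P2=21, P3=9, P4=6, P5=16, P6=15
Total waiting = 0 + 21 + 9 + 6 + 16 + 15 = 67

67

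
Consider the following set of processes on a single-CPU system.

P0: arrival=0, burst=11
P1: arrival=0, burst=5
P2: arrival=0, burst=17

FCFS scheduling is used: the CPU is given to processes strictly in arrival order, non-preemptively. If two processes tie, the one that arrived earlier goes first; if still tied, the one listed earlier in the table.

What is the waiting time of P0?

Gantt: | P0 0-11 | P1 11-16 | P2 16-33 |
Completion: P0=11  P1=16  P2=33
Waiting(P0) = turnaround − burst = 11 − 11 = 0

0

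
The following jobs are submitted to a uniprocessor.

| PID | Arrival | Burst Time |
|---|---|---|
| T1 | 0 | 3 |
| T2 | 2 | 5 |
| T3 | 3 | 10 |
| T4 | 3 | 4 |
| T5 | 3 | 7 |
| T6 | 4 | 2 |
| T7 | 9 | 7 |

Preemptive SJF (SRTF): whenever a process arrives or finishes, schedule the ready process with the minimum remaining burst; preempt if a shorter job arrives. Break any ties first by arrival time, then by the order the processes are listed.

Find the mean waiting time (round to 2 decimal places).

Gantt: | T1 0-3 | T4 3-4 | T6 4-6 | T4 6-9 | T2 9-14 | T5 14-21 | T7 21-28 | T3 28-38 |
Completion: T1=3  T2=14  T3=38  T4=9  T5=21  T6=6  T7=28
Waiting times: T1=0, T2=7, T3=25, T4=2, T5=11, T6=0, T7=12
Average waiting = (0+7+25+2+11+0+12) / 7 = 57/7 = 8.14

8.14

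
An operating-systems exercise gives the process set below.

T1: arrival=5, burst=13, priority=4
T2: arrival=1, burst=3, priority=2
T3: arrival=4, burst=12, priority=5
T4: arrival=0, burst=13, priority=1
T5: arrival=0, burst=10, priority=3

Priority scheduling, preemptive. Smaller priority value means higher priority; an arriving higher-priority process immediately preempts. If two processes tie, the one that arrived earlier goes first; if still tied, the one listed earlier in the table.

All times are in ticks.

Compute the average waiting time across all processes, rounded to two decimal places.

16.80

Timeline: | T4 0-13 | T2 13-16 | T5 16-26 | T1 26-39 | T3 39-51 |
Completion: T1=39  T2=16  T3=51  T4=13  T5=26
Turnaround (C−A): T1=34  T2=15  T3=47  T4=13  T5=26
Waiting times: T1=21, T2=12, T3=35, T4=0, T5=16
Average waiting = (21+12+35+0+16) / 5 = 84/5 = 16.80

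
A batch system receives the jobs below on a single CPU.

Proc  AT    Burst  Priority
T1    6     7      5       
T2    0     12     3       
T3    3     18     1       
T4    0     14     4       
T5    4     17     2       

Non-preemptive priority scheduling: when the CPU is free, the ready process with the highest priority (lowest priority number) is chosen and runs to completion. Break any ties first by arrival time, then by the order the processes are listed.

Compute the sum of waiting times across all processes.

137

Schedule: | T2 0-12 | T3 12-30 | T5 30-47 | T4 47-61 | T1 61-68 |
Completion: T1=68  T2=12  T3=30  T4=61  T5=47
Turnaround (C−A): T1=62  T2=12  T3=27  T4=61  T5=43
Waiting = turnaround − burst: T1=55, T2=0, T3=9, T4=47, T5=26
Total waiting = 55 + 0 + 9 + 47 + 26 = 137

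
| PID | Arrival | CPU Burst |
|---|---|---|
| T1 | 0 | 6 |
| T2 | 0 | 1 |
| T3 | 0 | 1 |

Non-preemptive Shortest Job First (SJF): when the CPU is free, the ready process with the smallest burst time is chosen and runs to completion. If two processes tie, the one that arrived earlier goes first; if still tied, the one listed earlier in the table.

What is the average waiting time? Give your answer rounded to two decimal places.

1.00

Gantt: | T2 0-1 | T3 1-2 | T1 2-8 |
Completion: T1=8  T2=1  T3=2
Waiting times: T1=2, T2=0, T3=1
Average waiting = (2+0+1) / 3 = 3/3 = 1.00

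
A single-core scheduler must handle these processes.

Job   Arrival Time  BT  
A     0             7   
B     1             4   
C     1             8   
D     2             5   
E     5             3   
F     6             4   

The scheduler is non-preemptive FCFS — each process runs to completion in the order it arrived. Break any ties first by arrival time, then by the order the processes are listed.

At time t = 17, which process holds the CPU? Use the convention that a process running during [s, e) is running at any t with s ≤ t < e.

Schedule: | A 0-7 | B 7-11 | C 11-19 | D 19-24 | E 24-27 | F 27-31 |
Completion: A=7  B=11  C=19  D=24  E=27  F=31
Turnaround (C−A): A=7  B=10  C=18  D=22  E=22  F=25

C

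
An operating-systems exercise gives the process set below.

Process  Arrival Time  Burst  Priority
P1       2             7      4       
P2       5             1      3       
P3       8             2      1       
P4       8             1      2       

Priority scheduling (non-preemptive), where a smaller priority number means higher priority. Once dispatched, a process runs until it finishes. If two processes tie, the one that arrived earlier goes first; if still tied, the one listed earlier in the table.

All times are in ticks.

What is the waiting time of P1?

0

Gantt: | idle 0-2 | P1 2-9 | P3 9-11 | P4 11-12 | P2 12-13 |
Completion: P1=9  P2=13  P3=11  P4=12
Turnaround (C−A): P1=7  P2=8  P3=3  P4=4
Waiting(P1) = turnaround − burst = 7 − 7 = 0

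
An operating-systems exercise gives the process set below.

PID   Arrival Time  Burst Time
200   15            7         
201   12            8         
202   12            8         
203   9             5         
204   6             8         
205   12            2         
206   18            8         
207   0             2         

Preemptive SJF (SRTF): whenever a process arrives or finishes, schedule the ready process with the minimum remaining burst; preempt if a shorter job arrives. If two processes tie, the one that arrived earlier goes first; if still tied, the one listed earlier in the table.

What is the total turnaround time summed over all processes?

Schedule: | 207 0-2 | idle 2-6 | 204 6-14 | 205 14-16 | 203 16-21 | 200 21-28 | 201 28-36 | 202 36-44 | 206 44-52 |
Completion: 200=28  201=36  202=44  203=21  204=14  205=16  206=52  207=2
Turnaround (C−A): 200=13  201=24  202=32  203=12  204=8  205=4  206=34  207=2
Turnaround = completion − arrival: 200=13, 201=24, 202=32, 203=12, 204=8, 205=4, 206=34, 207=2
Total turnaround = 13 + 24 + 32 + 12 + 8 + 4 + 34 + 2 = 129

129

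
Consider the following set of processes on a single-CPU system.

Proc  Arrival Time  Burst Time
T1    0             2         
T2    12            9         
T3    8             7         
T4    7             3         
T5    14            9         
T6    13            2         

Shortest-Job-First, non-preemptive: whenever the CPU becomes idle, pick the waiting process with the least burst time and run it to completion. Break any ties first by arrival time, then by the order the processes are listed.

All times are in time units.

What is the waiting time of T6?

Timeline: | T1 0-2 | idle 2-7 | T4 7-10 | T3 10-17 | T6 17-19 | T2 19-28 | T5 28-37 |
Completion: T1=2  T2=28  T3=17  T4=10  T5=37  T6=19
Waiting(T6) = turnaround − burst = 6 − 2 = 4

4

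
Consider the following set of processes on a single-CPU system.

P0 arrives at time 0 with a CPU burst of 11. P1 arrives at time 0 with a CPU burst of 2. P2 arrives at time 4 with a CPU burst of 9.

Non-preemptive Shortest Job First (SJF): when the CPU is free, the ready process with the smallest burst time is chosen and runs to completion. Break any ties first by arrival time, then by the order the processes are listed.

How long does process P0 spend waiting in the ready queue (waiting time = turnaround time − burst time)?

2

Schedule: | P1 0-2 | P0 2-13 | P2 13-22 |
Completion: P0=13  P1=2  P2=22
Turnaround (C−A): P0=13  P1=2  P2=18
Waiting(P0) = turnaround − burst = 13 − 11 = 2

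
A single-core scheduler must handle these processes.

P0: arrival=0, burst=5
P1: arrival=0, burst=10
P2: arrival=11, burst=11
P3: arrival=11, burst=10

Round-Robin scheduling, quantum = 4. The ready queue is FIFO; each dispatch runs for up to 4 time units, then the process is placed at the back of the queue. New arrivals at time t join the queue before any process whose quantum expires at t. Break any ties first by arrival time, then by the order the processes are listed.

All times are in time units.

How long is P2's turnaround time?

23

Schedule: | P0 0-4 | P1 4-8 | P0 8-9 | P1 9-13 | P2 13-17 | P3 17-21 | P1 21-23 | P2 23-27 | P3 27-31 | P2 31-34 | P3 34-36 |
Completion: P0=9  P1=23  P2=34  P3=36
Turnaround (C−A): P0=9  P1=23  P2=23  P3=25
Turnaround(P2) = completion − arrival = 34 − 11 = 23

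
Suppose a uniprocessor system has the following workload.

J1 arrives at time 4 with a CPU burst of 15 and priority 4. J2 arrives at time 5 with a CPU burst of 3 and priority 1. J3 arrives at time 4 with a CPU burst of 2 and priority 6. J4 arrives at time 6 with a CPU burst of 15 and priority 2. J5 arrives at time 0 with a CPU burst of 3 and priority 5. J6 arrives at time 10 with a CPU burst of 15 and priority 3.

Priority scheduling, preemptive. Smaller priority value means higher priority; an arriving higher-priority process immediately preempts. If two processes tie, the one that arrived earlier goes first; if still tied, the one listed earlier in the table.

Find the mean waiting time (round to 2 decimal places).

Gantt: | J5 0-3 | idle 3-4 | J1 4-5 | J2 5-8 | J4 8-23 | J6 23-38 | J1 38-52 | J3 52-54 |
Completion: J1=52  J2=8  J3=54  J4=23  J5=3  J6=38
Waiting times: J1=33, J2=0, J3=48, J4=2, J5=0, J6=13
Average waiting = (33+0+48+2+0+13) / 6 = 96/6 = 16.00

16.00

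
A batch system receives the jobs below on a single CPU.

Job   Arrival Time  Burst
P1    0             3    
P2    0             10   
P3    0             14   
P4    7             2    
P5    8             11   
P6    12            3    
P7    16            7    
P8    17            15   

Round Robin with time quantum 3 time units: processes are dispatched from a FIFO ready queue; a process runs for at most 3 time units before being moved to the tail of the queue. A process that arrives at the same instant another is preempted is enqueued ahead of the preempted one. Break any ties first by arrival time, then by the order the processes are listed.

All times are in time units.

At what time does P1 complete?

3

Gantt: | P1 0-3 | P2 3-6 | P3 6-9 | P2 9-12 | P4 12-14 | P5 14-17 | P3 17-20 | P6 20-23 | P2 23-26 | P7 26-29 | P8 29-32 | P5 32-35 | P3 35-38 | P2 38-39 | P7 39-42 | P8 42-45 | P5 45-48 | P3 48-51 | P7 51-52 | P8 52-55 | P5 55-57 | P3 57-59 | P8 59-65 |
Completion: P1=3  P2=39  P3=59  P4=14  P5=57  P6=23  P7=52  P8=65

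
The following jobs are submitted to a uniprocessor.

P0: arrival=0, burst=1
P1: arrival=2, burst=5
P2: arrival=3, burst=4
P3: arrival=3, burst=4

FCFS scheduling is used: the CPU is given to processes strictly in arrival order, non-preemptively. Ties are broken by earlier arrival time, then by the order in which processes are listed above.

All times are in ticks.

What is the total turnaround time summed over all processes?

26

Schedule: | P0 0-1 | idle 1-2 | P1 2-7 | P2 7-11 | P3 11-15 |
Completion: P0=1  P1=7  P2=11  P3=15
Turnaround = completion − arrival: P0=1, P1=5, P2=8, P3=12
Total turnaround = 1 + 5 + 8 + 12 = 26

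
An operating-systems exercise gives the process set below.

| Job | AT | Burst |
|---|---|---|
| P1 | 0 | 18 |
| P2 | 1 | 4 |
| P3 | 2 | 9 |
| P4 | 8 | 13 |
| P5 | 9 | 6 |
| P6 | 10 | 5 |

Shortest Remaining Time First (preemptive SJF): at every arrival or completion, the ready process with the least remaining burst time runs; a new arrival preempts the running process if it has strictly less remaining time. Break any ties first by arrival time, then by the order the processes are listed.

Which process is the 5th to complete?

P4

Schedule: | P1 0-1 | P2 1-5 | P3 5-14 | P6 14-19 | P5 19-25 | P4 25-38 | P1 38-55 |
Completion: P1=55  P2=5  P3=14  P4=38  P5=25  P6=19
Turnaround (C−A): P1=55  P2=4  P3=12  P4=30  P5=16  P6=9
Finish order: P2 → P3 → P6 → P5 → P4 → P1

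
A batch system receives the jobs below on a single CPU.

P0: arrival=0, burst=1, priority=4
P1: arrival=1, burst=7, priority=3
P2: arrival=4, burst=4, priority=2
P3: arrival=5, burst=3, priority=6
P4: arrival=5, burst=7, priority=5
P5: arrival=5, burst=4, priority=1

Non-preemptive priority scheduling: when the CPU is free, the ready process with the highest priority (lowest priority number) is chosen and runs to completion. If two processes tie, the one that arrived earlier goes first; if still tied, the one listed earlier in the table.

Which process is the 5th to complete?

Timeline: | P0 0-1 | P1 1-8 | P5 8-12 | P2 12-16 | P4 16-23 | P3 23-26 |
Completion: P0=1  P1=8  P2=16  P3=26  P4=23  P5=12
Finish order: P0 → P1 → P5 → P2 → P4 → P3

P4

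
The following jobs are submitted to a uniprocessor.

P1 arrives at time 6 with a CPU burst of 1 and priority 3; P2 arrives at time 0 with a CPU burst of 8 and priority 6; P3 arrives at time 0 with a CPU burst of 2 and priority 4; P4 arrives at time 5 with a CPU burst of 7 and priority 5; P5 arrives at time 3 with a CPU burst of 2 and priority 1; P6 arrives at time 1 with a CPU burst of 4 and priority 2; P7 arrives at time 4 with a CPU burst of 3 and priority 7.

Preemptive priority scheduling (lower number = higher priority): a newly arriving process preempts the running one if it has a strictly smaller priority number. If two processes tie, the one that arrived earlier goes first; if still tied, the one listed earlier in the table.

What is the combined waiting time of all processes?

Schedule: | P3 0-1 | P6 1-3 | P5 3-5 | P6 5-7 | P1 7-8 | P3 8-9 | P4 9-16 | P2 16-24 | P7 24-27 |
Completion: P1=8  P2=24  P3=9  P4=16  P5=5  P6=7  P7=27
Waiting = turnaround − burst: P1=1, P2=16, P3=7, P4=4, P5=0, P6=2, P7=20
Total waiting = 1 + 16 + 7 + 4 + 0 + 2 + 20 = 50

50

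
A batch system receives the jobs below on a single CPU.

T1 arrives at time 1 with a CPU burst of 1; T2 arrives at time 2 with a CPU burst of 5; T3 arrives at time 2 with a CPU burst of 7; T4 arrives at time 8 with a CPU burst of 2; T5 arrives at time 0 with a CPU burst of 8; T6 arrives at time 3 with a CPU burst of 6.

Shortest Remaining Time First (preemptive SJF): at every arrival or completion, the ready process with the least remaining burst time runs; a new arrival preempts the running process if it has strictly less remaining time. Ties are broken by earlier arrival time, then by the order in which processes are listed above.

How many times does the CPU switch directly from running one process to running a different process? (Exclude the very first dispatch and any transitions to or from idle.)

7

Gantt: | T5 0-1 | T1 1-2 | T2 2-7 | T6 7-8 | T4 8-10 | T6 10-15 | T5 15-22 | T3 22-29 |
Completion: T1=2  T2=7  T3=29  T4=10  T5=22  T6=15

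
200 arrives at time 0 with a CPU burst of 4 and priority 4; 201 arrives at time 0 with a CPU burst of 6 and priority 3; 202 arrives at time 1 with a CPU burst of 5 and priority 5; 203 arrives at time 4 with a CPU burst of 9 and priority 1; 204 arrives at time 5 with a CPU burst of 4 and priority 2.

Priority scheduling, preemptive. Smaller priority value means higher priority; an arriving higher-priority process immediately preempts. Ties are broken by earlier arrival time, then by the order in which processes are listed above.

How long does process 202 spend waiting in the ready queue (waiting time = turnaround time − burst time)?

22

Schedule: | 201 0-4 | 203 4-13 | 204 13-17 | 201 17-19 | 200 19-23 | 202 23-28 |
Completion: 200=23  201=19  202=28  203=13  204=17
Turnaround (C−A): 200=23  201=19  202=27  203=9  204=12
Waiting(202) = turnaround − burst = 27 − 5 = 22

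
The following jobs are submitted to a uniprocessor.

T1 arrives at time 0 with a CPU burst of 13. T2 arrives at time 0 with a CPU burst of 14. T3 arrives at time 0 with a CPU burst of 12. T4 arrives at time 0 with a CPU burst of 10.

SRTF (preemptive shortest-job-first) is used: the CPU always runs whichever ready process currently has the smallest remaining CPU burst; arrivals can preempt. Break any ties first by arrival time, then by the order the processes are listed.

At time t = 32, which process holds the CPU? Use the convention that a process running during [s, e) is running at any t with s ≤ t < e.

Gantt: | T4 0-10 | T3 10-22 | T1 22-35 | T2 35-49 |
Completion: T1=35  T2=49  T3=22  T4=10
Turnaround (C−A): T1=35  T2=49  T3=22  T4=10

T1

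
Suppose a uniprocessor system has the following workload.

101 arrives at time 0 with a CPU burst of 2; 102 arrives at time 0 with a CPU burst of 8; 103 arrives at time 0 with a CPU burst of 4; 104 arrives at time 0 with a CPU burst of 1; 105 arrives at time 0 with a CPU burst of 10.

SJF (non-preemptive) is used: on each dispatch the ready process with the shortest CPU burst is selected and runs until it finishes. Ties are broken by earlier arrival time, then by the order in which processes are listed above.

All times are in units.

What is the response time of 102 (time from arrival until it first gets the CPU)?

7

Timeline: | 104 0-1 | 101 1-3 | 103 3-7 | 102 7-15 | 105 15-25 |
Completion: 101=3  102=15  103=7  104=1  105=25
Turnaround (C−A): 101=3  102=15  103=7  104=1  105=25
Response(102) = first start − arrival = 7 − 0 = 7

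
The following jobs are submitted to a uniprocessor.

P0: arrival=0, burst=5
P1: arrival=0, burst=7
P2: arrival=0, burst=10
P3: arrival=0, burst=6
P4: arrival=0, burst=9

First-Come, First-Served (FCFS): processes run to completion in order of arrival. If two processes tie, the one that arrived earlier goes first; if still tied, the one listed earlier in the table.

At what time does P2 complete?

22

Schedule: | P0 0-5 | P1 5-12 | P2 12-22 | P3 22-28 | P4 28-37 |
Completion: P0=5  P1=12  P2=22  P3=28  P4=37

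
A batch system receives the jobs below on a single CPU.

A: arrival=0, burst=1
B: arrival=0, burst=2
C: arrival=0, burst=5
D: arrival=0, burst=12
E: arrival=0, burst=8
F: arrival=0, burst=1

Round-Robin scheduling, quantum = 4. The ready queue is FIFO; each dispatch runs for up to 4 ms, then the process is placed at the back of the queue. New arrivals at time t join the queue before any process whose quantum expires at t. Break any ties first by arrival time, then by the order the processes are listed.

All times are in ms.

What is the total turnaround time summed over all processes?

91

Schedule: | A 0-1 | B 1-3 | C 3-7 | D 7-11 | E 11-15 | F 15-16 | C 16-17 | D 17-21 | E 21-25 | D 25-29 |
Completion: A=1  B=3  C=17  D=29  E=25  F=16
Turnaround (C−A): A=1  B=3  C=17  D=29  E=25  F=16
Turnaround = completion − arrival: A=1, B=3, C=17, D=29, E=25, F=16
Total turnaround = 1 + 3 + 17 + 29 + 25 + 16 = 91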